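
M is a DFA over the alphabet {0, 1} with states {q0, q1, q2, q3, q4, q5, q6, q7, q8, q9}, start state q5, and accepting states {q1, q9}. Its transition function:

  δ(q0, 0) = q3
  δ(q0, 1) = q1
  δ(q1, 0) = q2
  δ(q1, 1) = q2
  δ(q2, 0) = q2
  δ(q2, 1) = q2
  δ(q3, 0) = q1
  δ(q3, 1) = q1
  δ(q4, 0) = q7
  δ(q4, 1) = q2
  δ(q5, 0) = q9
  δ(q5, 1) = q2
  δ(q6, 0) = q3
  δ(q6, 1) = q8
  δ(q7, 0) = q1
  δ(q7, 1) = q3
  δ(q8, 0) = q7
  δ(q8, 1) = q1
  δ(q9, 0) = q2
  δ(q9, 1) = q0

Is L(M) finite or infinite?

The useful states (reachable from q5 and able to reach an accepting state) are {q0, q1, q3, q5, q9}.
Restricted to these states the transition graph has no cycle, so every accepting path has bounded length and L is finite.

finite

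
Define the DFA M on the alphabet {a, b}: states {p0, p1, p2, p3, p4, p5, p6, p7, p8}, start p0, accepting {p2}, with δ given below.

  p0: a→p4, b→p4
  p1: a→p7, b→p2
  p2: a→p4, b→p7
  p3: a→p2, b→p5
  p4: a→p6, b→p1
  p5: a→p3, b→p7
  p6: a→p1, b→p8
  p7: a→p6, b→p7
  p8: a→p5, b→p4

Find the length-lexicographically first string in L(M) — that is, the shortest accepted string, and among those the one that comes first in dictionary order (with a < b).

A breadth-first search from p0 reaches an accepting state first via the path p0 → p4 → p1 → p2 on input abb.
No string of length < 3 is accepted (BFS exhausts all shorter strings without reaching an accepting state), and abb is the lexicographically least accepting string of length 3.

abb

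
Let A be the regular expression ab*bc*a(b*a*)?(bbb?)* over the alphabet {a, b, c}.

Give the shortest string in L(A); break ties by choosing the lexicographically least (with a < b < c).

aba

By inspection of the expression, no string of length less than 3 matches, and aba is the lexicographically first match of length 3.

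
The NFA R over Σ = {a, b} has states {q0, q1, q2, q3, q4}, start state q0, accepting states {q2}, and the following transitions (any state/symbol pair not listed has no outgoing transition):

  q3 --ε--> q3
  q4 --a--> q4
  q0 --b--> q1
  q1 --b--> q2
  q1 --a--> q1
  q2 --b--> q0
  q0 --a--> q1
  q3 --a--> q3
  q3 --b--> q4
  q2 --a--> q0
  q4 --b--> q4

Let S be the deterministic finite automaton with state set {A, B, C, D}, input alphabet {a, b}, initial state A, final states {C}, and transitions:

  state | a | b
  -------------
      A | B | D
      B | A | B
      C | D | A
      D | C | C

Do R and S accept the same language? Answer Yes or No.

No

The string ab is accepted by R but rejected by S.
So L(R) ≠ L(S).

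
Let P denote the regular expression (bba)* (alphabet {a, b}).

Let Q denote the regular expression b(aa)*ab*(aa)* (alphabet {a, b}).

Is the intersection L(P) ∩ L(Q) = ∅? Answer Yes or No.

Yes

Converting the expression P to a DFA (subset construction, then merging equivalent states) gives the minimal DFA with states {p0, p1, p2, p3}, start state p0, accepting states {p0} and transitions p0: a→p1, b→p2; p1: a→p1, b→p1; p2: a→p1, b→p3; p3: a→p0, b→p1.
Converting the expression Q to a DFA (subset construction, then merging equivalent states) gives the minimal DFA with states {q0, q1, q2, q3, q4, q5, q6}, start state q0, accepting states {q3, q4, q6} and transitions q0: a→q1, b→q2; q1: a→q1, b→q1; q2: a→q3, b→q1; q3: a→q2, b→q4; q4: a→q5, b→q4; q5: a→q6, b→q1; q6: a→q5, b→q1.
Exploring the product automaton P × Q from the start pair (p0, q0), following both machines on each input symbol, reaches 11 state pairs: (p0, q0), (p1, q1), (p2, q2), (p1, q3), (p3, q1), (p1, q2), (p1, q4), (p0, q1), (p1, q5), (p2, q1), (p1, q6).
P accepts in {p0} and Q accepts in {q3, q4, q6}; no reachable pair has both components accepting, so no string drives both machines to acceptance simultaneously and L(P) ∩ L(Q) = ∅.
So no string is accepted by both, and the intersection is empty.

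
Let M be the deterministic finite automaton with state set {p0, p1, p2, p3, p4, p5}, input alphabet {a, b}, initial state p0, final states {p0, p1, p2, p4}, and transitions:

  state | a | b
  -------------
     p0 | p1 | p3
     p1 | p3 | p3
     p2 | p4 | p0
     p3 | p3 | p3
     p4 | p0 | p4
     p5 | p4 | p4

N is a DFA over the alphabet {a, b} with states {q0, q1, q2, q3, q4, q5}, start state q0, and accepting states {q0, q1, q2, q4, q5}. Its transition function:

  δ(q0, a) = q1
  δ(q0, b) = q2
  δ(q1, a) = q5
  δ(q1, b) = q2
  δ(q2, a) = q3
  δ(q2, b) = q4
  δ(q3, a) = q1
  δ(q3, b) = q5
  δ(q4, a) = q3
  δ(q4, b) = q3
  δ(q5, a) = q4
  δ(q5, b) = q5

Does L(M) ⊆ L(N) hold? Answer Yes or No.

Yes

Exploring the product automaton M × N from the start pair (p0, q0), following both machines on each input symbol, reaches 7 state pairs: (p0, q0), (p1, q1), (p3, q2), (p3, q5), (p3, q3), (p3, q4), (p3, q1).
M accepts in {p0, p1, p2, p4} and N accepts in {q0, q1, q2, q4, q5}. The reachable pairs whose M-component is accepting are (p0, q0), (p1, q1); in each of them the N-component is accepting too, so the product for L(M) \ L(N) (M-component accepting, N-component rejecting) has no reachable accepting pair and the difference is empty.
Hence every string in L(M) is also in L(N).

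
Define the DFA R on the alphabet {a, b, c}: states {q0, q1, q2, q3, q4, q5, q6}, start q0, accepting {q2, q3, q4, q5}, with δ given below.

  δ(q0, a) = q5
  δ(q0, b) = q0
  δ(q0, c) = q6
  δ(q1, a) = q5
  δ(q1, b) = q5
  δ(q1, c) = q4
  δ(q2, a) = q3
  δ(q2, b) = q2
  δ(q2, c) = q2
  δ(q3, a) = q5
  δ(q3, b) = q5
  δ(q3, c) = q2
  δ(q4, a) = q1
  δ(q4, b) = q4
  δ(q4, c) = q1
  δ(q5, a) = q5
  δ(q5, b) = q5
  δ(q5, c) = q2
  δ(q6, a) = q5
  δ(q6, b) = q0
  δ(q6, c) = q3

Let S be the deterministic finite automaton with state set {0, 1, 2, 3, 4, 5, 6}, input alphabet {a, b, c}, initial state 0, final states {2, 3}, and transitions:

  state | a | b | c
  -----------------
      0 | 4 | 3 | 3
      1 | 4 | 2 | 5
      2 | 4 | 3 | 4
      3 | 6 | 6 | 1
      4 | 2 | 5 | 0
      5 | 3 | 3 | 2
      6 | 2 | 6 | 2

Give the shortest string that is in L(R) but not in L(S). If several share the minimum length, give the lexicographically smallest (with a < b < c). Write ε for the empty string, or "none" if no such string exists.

The string a is accepted by R but not by S.
No shorter string lies in the difference, and a is the lexicographically first length-1 string in L(R) \ L(S).

a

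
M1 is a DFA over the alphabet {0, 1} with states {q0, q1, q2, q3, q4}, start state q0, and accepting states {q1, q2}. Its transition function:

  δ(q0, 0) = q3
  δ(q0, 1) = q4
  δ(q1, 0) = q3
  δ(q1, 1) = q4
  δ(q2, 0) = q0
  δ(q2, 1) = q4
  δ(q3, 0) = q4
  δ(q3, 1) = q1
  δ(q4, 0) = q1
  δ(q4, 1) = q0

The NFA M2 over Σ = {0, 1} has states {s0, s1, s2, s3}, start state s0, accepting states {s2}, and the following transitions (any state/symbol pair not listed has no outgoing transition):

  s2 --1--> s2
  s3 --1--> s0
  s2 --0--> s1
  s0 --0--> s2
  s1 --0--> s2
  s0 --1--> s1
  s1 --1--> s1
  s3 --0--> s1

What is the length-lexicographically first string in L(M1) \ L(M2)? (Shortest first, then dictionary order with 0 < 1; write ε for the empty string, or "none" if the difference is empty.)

The string 0101 is accepted by M1 but not by M2.
No shorter string lies in the difference, and 0101 is the lexicographically first length-4 string in L(M1) \ L(M2).

0101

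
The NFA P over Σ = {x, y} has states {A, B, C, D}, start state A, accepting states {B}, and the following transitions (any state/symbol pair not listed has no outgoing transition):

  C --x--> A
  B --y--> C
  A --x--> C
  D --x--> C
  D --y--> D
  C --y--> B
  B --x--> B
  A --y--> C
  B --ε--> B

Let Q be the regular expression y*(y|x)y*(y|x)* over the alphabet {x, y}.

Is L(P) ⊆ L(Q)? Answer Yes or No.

Converting the expression Q to a DFA (subset construction, then merging equivalent states) gives the minimal DFA with states {q0, q1}, start state q0, accepting states {q1} and transitions q0: x→q1, y→q1; q1: x→q1, y→q1.
Exploring the product automaton P × Q from the start pair (A, q0), following both machines on each input symbol, reaches 4 state pairs: (A, q0), (C, q1), (A, q1), (B, q1).
P accepts in {B} and Q accepts in {q1}. The reachable pairs whose P-component is accepting are (B, q1); in each of them the Q-component is accepting too, so the product for L(P) \ L(Q) (P-component accepting, Q-component rejecting) has no reachable accepting pair and the difference is empty.
Hence every string in L(P) is also in L(Q).

Yes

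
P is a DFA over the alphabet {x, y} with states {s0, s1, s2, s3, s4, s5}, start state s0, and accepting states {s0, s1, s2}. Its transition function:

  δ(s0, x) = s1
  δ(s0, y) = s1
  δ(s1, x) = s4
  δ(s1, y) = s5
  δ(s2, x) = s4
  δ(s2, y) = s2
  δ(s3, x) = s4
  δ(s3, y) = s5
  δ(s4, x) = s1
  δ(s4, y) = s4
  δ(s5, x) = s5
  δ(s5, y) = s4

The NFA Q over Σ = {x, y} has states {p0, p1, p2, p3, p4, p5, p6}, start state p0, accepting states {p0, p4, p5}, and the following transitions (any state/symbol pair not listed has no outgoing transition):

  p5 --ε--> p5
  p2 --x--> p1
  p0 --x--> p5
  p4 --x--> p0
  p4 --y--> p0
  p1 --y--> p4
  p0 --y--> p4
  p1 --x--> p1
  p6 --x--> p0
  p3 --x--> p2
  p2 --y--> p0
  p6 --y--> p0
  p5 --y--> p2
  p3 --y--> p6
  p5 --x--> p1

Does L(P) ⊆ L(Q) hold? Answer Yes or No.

The string xxx is in L(P) but not in L(Q).
So L(P) ⊄ L(Q).

No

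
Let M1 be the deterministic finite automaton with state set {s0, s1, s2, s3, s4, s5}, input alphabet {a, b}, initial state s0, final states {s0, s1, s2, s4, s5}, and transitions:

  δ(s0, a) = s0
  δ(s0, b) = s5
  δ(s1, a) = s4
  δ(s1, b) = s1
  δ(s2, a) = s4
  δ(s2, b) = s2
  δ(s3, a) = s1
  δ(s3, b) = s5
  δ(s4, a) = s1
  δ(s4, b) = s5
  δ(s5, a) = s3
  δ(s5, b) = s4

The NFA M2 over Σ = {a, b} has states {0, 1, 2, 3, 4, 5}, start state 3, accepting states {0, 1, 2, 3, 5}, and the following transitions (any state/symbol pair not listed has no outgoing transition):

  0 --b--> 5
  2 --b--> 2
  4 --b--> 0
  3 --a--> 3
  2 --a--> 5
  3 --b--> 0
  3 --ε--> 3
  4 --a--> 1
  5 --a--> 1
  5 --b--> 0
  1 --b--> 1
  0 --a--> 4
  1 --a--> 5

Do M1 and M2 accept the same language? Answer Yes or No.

Exploring the product automaton M1 × M2 from the start pair (s0, 3), following both machines on each input symbol, reaches 5 state pairs: (s0, 3), (s5, 0), (s3, 4), (s4, 5), (s1, 1).
M1 accepts in {s0, s1, s2, s4, s5} and M2 accepts in {0, 1, 2, 3, 5}. In every reachable pair the two components are either both accepting — (s0, 3), (s5, 0), (s4, 5), (s1, 1) — or both non-accepting, so no string is accepted by exactly one of the machines: L(M1) \ L(M2) and L(M2) \ L(M1) are both empty.
Hence every string is accepted by M1 iff it is accepted by M2, and the two languages coincide.

Yes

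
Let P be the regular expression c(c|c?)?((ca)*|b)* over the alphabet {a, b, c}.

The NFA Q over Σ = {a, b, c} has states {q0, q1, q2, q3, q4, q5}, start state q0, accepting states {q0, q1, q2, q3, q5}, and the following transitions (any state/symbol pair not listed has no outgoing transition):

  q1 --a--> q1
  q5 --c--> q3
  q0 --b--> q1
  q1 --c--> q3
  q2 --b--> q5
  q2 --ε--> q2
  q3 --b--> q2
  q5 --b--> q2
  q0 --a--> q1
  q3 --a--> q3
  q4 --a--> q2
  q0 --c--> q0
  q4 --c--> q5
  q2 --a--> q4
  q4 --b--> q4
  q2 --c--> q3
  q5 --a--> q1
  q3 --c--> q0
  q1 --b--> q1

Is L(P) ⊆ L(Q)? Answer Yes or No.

Yes

Converting the expression P to a DFA (subset construction, then merging equivalent states) gives the minimal DFA with states {p0, p1, p2, p3, p4, p5}, start state p0, accepting states {p2, p3, p4} and transitions p0: a→p1, b→p1, c→p2; p1: a→p1, b→p1, c→p1; p2: a→p1, b→p3, c→p4; p3: a→p1, b→p3, c→p5; p4: a→p3, b→p3, c→p5; p5: a→p3, b→p1, c→p1.
Exploring the product automaton P × Q from the start pair (p0, q0), following both machines on each input symbol, reaches 15 state pairs: (p0, q0), (p1, q1), (p2, q0), (p1, q3), (p3, q1), (p4, q0), (p1, q2), (p1, q0), (p5, q3), (p5, q0), (p1, q4), (p1, q5), (p3, q3), (p3, q2), (p3, q5).
P accepts in {p2, p3, p4} and Q accepts in {q0, q1, q2, q3, q5}. The reachable pairs whose P-component is accepting are (p2, q0), (p3, q1), (p4, q0), (p3, q3), (p3, q2), (p3, q5); in each of them the Q-component is accepting too, so the product for L(P) \ L(Q) (P-component accepting, Q-component rejecting) has no reachable accepting pair and the difference is empty.
Hence every string in L(P) is also in L(Q).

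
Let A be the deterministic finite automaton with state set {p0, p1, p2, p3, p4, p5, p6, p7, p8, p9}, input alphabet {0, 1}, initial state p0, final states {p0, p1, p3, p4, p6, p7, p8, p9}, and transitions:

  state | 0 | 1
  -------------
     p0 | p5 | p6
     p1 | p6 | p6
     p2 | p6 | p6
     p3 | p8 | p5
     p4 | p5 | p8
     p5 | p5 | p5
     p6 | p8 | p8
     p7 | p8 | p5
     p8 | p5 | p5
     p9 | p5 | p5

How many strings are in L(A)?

4

The useful subgraph on states {p0, p6, p8} is acyclic, so L(A) is finite; the longest accepting path visits 3 useful states, giving maximum string length 2.
Counting accepting paths from p0 by length: 1 of length 0, 1 of length 1, 2 of length 2. Total 4.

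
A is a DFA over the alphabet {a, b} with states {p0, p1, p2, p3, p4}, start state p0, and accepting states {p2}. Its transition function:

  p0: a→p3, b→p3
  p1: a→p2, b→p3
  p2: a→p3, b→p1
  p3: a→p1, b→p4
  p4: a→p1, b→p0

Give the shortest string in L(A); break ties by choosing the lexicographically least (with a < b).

aaa

A breadth-first search from p0 reaches an accepting state first via the path p0 → p3 → p1 → p2 on input aaa.
No string of length < 3 is accepted (BFS exhausts all shorter strings without reaching an accepting state), and aaa is the lexicographically least accepting string of length 3.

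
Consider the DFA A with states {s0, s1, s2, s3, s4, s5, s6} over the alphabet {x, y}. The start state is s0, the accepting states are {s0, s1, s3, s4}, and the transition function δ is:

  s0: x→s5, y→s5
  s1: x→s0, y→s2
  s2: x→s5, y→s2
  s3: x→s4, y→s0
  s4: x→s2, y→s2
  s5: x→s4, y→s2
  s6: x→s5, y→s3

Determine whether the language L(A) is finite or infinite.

State s2 is reachable from the start and can reach an accepting state, and it lies on the cycle s2 → s2.
Traversing that cycle any number of times yields accepted strings of unbounded length, so the language is infinite.

infinite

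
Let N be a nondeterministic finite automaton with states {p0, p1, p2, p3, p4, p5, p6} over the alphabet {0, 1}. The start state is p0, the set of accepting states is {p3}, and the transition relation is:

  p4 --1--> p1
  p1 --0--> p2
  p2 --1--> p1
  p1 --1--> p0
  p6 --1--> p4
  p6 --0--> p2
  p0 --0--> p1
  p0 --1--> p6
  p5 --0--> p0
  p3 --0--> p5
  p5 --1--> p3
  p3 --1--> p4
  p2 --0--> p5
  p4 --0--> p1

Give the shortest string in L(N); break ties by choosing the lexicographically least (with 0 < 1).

A breadth-first search from p0 reaches an accepting state first via the path p0 → p1 → p2 → p5 → p3 on input 0001.
No string of length < 4 is accepted (BFS exhausts all shorter strings without reaching an accepting state), and 0001 is the lexicographically least accepting string of length 4.

0001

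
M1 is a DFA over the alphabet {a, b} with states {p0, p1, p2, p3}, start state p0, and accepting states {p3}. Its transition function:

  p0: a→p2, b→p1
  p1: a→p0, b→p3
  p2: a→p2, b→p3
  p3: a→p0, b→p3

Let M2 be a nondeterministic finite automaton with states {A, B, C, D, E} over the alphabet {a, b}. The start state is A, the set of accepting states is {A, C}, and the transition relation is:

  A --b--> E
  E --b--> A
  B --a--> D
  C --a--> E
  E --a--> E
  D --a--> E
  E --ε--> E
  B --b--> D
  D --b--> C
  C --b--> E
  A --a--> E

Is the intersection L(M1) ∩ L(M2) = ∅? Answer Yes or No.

The string ab is accepted by both M1 and M2.
Hence L(M1) ∩ L(M2) ≠ ∅.

No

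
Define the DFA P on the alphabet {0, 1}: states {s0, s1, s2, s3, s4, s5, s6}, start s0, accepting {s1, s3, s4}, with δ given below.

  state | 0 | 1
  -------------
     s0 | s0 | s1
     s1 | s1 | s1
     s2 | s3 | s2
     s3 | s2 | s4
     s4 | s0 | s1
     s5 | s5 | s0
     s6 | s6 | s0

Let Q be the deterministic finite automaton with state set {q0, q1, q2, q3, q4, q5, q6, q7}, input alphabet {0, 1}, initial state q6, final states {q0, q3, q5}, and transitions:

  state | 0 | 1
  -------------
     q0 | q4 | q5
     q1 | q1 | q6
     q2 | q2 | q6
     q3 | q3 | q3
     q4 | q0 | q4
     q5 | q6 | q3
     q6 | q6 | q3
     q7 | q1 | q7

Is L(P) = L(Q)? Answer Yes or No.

Yes

Exploring the product automaton P × Q from the start pair (s0, q6), following both machines on each input symbol, reaches 2 state pairs: (s0, q6), (s1, q3).
P accepts in {s1, s3, s4} and Q accepts in {q0, q3, q5}. In every reachable pair the two components are either both accepting — (s1, q3) — or both non-accepting, so no string is accepted by exactly one of the machines: L(P) \ L(Q) and L(Q) \ L(P) are both empty.
Hence every string is accepted by P iff it is accepted by Q, and the two languages coincide.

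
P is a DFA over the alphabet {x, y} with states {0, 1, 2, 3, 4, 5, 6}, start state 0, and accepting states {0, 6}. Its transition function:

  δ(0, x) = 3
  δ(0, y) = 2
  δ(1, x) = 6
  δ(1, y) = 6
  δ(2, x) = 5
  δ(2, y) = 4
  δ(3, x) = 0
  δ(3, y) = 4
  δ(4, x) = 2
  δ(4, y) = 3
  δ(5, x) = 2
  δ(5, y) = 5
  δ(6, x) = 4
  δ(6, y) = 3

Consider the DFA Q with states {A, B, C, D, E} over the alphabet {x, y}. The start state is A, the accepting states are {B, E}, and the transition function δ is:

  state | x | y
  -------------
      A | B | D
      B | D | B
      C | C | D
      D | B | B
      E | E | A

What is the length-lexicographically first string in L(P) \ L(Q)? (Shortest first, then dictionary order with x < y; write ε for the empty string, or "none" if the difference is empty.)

The empty string ε is accepted by P but not by Q.
Since ε is the unique shortest string, it is the required witness.

ε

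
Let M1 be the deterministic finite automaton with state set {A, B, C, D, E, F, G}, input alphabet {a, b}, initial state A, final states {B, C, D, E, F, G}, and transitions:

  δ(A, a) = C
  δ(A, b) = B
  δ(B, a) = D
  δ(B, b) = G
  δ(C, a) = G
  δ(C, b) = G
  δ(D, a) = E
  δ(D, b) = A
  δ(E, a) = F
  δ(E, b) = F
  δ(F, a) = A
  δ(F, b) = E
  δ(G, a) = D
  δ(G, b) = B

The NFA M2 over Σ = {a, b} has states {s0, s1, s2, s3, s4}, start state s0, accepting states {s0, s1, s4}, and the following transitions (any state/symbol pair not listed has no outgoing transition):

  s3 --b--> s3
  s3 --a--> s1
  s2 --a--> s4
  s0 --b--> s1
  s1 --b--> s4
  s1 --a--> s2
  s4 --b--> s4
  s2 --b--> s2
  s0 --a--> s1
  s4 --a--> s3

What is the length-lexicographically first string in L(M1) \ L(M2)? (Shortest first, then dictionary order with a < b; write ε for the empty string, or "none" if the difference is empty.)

aa

The string aa is accepted by M1 but not by M2.
No shorter string lies in the difference, and aa is the lexicographically first length-2 string in L(M1) \ L(M2).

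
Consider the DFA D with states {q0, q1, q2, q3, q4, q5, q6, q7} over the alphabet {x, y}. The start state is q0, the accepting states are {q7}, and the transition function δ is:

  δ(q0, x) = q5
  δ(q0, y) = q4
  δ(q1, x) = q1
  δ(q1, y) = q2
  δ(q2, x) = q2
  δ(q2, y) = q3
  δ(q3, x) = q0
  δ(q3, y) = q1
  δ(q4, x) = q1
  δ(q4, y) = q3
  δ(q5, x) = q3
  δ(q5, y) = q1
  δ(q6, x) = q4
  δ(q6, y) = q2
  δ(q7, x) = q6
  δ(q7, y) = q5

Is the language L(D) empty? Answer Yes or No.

Yes

The states reachable from the start state are {q0, q1, q2, q3, q4, q5}.
None of the accepting states {q7} is reachable, so no string is accepted and L(D) = ∅.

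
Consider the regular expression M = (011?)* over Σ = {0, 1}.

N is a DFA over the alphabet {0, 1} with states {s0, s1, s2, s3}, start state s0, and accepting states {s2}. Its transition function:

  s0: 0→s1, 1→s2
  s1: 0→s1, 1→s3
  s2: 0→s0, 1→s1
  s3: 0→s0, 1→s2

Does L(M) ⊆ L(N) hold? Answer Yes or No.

The empty string ε is in L(M) but not in L(N).
So L(M) ⊄ L(N).

No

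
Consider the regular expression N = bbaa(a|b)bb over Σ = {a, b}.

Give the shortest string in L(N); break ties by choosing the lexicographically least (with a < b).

By inspection of the expression, no string of length less than 7 matches, and bbaaabb is the lexicographically first match of length 7.

bbaaabb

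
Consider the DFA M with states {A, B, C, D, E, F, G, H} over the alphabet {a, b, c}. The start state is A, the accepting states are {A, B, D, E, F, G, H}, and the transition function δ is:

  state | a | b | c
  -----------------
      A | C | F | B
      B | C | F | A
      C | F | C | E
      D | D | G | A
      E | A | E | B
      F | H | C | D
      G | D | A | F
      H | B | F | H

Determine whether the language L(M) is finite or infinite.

State A is reachable from the start and can reach an accepting state, and it lies on the cycle A → B → A.
Traversing that cycle any number of times yields accepted strings of unbounded length, so the language is infinite.

infinite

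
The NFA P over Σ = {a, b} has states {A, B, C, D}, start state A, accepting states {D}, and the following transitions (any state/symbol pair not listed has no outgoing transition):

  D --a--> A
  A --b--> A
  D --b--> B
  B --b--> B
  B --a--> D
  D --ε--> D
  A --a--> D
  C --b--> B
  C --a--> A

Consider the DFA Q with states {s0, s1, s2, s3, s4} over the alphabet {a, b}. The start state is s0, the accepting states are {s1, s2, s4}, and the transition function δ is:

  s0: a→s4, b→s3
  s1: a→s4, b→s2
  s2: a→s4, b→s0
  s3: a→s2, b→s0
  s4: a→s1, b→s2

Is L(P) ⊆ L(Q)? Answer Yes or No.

Yes

Exploring the product automaton P × Q from the start pair (A, s0), following both machines on each input symbol, reaches 11 state pairs: (A, s0), (D, s4), (A, s3), (A, s1), (B, s2), (D, s2), (A, s2), (B, s0), (A, s4), (B, s3), (D, s1).
P accepts in {D} and Q accepts in {s1, s2, s4}. The reachable pairs whose P-component is accepting are (D, s4), (D, s2), (D, s1); in each of them the Q-component is accepting too, so the product for L(P) \ L(Q) (P-component accepting, Q-component rejecting) has no reachable accepting pair and the difference is empty.
Hence every string in L(P) is also in L(Q).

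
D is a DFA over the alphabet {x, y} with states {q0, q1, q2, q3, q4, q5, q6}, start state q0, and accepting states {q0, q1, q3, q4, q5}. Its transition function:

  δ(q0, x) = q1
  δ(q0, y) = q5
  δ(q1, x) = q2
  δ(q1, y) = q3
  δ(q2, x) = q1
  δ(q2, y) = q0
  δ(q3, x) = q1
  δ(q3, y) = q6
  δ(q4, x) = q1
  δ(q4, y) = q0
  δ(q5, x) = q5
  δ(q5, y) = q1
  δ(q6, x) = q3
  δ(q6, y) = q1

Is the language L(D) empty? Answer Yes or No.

The empty string ε is accepted: the run q0 ends in the accepting state q0.
Since at least one string is accepted, L(D) is not empty.

No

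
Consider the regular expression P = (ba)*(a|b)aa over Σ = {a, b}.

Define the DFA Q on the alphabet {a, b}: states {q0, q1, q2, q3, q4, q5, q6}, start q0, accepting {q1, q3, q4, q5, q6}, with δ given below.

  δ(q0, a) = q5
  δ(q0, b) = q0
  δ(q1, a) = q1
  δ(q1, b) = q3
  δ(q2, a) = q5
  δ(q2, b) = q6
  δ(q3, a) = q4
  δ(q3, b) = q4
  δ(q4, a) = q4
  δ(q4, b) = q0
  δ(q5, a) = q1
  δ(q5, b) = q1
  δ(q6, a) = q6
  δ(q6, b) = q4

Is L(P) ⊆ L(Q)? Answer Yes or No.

Yes

Converting the expression P to a DFA (subset construction, then merging equivalent states) gives the minimal DFA with states {p0, p1, p2, p3, p4, p5, p6, p7}, start state p0, accepting states {p6, p7} and transitions p0: a→p1, b→p2; p1: a→p3, b→p4; p2: a→p5, b→p4; p3: a→p6, b→p4; p4: a→p4, b→p4; p5: a→p7, b→p2; p6: a→p4, b→p4; p7: a→p3, b→p4.
Exploring the product automaton P × Q from the start pair (p0, q0), following both machines on each input symbol, reaches 19 state pairs: (p0, q0), (p1, q5), (p2, q0), (p3, q1), (p4, q1), (p5, q5), (p4, q0), (p6, q1), (p4, q3), (p7, q1), (p2, q1), (p4, q5), (p4, q4), (p5, q1), (p2, q3), (p5, q4), (p7, q4), (p3, q4), (p6, q4).
P accepts in {p6, p7} and Q accepts in {q1, q3, q4, q5, q6}. The reachable pairs whose P-component is accepting are (p6, q1), (p7, q1), (p7, q4), (p6, q4); in each of them the Q-component is accepting too, so the product for L(P) \ L(Q) (P-component accepting, Q-component rejecting) has no reachable accepting pair and the difference is empty.
Hence every string in L(P) is also in L(Q).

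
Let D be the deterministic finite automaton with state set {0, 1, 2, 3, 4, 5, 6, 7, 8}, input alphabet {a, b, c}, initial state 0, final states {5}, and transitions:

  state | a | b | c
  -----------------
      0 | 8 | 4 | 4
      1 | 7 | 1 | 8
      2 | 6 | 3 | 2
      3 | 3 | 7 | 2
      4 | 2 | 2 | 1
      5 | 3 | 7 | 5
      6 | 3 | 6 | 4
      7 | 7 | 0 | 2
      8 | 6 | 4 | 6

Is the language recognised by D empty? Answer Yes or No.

Yes

The states reachable from the start state are {0, 1, 2, 3, 4, 6, 7, 8}.
None of the accepting states {5} is reachable, so no string is accepted and L(D) = ∅.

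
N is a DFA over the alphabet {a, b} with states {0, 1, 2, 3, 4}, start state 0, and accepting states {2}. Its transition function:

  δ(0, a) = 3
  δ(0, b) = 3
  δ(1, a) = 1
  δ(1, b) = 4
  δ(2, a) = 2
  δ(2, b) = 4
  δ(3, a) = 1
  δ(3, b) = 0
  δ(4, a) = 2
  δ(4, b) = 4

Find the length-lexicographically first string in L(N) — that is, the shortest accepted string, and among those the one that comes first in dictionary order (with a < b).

A breadth-first search from 0 reaches an accepting state first via the path 0 → 3 → 1 → 4 → 2 on input aaba.
No string of length < 4 is accepted (BFS exhausts all shorter strings without reaching an accepting state), and aaba is the lexicographically least accepting string of length 4.

aaba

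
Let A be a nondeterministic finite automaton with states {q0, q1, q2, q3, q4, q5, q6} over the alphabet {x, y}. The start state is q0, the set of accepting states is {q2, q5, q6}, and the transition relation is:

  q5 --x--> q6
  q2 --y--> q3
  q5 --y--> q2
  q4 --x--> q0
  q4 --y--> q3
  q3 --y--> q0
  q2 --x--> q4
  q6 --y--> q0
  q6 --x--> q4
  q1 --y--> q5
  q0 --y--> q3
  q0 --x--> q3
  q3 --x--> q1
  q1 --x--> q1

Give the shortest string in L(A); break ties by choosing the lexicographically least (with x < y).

A breadth-first search from q0 reaches an accepting state first via the path q0 → q3 → q1 → q5 on input xxy.
No string of length < 3 is accepted (BFS exhausts all shorter strings without reaching an accepting state), and xxy is the lexicographically least accepting string of length 3.

xxy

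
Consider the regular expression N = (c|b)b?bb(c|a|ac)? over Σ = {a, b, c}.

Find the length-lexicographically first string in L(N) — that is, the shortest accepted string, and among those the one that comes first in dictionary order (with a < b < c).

By inspection of the expression, no string of length less than 3 matches, and bbb is the lexicographically first match of length 3.

bbb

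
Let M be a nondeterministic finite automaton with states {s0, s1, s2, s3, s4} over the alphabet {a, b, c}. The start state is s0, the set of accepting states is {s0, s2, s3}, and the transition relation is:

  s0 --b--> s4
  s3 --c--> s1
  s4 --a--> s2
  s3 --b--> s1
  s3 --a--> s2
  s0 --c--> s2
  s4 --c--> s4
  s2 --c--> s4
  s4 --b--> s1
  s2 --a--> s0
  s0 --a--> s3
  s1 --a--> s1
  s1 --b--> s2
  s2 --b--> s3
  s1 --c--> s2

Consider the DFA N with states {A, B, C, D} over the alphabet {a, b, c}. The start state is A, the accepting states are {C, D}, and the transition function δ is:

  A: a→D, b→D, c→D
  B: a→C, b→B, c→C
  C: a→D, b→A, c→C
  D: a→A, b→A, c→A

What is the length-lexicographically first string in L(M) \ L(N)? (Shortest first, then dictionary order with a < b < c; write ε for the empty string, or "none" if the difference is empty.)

The empty string ε is accepted by M but not by N.
Since ε is the unique shortest string, it is the required witness.

ε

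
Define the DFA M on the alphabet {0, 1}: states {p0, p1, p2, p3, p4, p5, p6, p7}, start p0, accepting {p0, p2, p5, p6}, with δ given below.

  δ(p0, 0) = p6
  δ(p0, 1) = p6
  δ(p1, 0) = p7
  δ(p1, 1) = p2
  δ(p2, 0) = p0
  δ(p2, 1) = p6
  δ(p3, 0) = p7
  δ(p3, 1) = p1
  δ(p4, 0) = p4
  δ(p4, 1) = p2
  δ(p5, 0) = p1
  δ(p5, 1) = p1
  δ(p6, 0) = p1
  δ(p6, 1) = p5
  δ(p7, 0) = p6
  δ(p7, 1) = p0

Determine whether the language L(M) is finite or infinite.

infinite

State p0 is reachable from the start and can reach an accepting state, and it lies on the cycle p0 → p6 → p1 → p2 → p0.
Traversing that cycle any number of times yields accepted strings of unbounded length, so the language is infinite.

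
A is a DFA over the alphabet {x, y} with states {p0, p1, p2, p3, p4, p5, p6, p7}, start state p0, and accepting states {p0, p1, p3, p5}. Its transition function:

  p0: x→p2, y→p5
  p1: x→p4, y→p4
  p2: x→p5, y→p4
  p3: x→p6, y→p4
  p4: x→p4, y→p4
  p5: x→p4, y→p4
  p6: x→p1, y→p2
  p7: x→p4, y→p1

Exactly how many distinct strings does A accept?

The useful subgraph on states {p0, p2, p5} is acyclic, so L(A) is finite; the longest accepting path visits 3 useful states, giving maximum string length 2.
Counting accepting paths from p0 by length: 1 of length 0, 1 of length 1, 1 of length 2. Total 3.

3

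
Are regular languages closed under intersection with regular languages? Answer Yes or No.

This is a special case of closure under intersection: the product of the two DFAs, accepting on F₁ × F₂, recognises the intersection.
So the regular languages are closed under intersection with a regular language.

Yes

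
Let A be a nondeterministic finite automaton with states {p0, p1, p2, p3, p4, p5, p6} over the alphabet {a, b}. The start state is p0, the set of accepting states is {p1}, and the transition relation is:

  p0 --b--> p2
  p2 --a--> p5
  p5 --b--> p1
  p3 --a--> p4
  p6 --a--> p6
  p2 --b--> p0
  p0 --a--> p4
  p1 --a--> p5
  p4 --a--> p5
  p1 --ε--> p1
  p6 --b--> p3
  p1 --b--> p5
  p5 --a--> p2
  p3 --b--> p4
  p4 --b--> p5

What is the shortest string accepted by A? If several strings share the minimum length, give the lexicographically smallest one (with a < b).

A breadth-first search from p0 reaches an accepting state first via the path p0 → p4 → p5 → p1 on input aab.
No string of length < 3 is accepted (BFS exhausts all shorter strings without reaching an accepting state), and aab is the lexicographically least accepting string of length 3.

aab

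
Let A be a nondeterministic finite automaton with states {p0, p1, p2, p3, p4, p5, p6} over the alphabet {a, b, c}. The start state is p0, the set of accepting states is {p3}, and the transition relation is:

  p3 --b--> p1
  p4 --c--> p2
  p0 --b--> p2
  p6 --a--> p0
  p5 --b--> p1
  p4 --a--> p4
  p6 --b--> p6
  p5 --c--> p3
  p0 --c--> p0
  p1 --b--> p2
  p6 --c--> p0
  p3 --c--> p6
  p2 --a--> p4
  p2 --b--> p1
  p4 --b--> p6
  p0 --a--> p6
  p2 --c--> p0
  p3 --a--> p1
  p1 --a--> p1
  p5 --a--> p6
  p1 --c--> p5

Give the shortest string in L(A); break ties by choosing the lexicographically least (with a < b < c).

A breadth-first search from p0 reaches an accepting state first via the path p0 → p2 → p1 → p5 → p3 on input bbcc.
No string of length < 4 is accepted (BFS exhausts all shorter strings without reaching an accepting state), and bbcc is the lexicographically least accepting string of length 4.

bbcc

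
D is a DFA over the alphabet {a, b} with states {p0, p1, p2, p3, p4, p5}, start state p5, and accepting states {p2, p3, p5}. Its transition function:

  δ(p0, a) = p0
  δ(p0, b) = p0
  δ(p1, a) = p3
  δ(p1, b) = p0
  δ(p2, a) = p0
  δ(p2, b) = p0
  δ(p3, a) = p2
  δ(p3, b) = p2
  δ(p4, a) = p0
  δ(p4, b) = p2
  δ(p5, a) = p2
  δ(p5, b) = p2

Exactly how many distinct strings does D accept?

3

The useful subgraph on states {p2, p5} is acyclic, so L(D) is finite; the longest accepting path visits 2 useful states, giving maximum string length 1.
Counting accepting paths from p5 by length: 1 of length 0, 2 of length 1. Total 3.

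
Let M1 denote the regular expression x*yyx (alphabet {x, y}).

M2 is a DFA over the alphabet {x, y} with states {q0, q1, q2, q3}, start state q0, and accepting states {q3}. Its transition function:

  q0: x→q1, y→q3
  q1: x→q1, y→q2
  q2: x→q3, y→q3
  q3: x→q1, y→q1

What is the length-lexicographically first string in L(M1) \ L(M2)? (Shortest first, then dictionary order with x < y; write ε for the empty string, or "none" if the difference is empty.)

The string yyx is accepted by M1 but not by M2.
No shorter string lies in the difference, and yyx is the lexicographically first length-3 string in L(M1) \ L(M2).

yyx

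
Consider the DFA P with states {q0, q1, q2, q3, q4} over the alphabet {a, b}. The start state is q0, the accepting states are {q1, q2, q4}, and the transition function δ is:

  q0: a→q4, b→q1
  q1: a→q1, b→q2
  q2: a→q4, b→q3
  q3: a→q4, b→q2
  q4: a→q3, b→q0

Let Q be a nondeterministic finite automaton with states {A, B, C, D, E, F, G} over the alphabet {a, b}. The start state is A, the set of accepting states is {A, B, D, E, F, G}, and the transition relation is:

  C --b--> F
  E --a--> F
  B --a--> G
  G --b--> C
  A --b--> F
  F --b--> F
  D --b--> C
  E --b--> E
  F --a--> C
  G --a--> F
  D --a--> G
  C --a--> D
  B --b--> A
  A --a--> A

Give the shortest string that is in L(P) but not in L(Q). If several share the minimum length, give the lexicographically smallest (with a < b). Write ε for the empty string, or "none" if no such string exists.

The string ba is accepted by P but not by Q.
No shorter string lies in the difference, and ba is the lexicographically first length-2 string in L(P) \ L(Q).

ba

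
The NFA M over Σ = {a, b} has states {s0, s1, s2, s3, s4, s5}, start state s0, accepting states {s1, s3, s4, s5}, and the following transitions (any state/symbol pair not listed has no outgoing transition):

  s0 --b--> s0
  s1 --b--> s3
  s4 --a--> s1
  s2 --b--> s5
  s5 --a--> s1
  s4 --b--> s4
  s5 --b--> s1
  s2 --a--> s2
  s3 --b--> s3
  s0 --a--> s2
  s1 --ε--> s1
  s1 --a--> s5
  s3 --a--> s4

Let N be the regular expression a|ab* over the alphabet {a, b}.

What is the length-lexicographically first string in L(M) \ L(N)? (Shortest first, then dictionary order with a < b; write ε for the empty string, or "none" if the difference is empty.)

The string aab is accepted by M but not by N.
No shorter string lies in the difference, and aab is the lexicographically first length-3 string in L(M) \ L(N).

aab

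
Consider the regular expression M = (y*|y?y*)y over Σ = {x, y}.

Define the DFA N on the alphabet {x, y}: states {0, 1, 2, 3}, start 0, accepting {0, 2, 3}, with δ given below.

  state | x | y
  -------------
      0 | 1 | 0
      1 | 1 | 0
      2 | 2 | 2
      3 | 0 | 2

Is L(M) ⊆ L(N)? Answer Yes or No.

Yes

Converting the expression M to a DFA (subset construction, then merging equivalent states) gives the minimal DFA with states {m0, m1, m2}, start state m0, accepting states {m2} and transitions m0: x→m1, y→m2; m1: x→m1, y→m1; m2: x→m1, y→m2.
Exploring the product automaton M × N from the start pair (m0, 0), following both machines on each input symbol, reaches 4 state pairs: (m0, 0), (m1, 1), (m2, 0), (m1, 0).
M accepts in {m2} and N accepts in {0, 2, 3}. The reachable pairs whose M-component is accepting are (m2, 0); in each of them the N-component is accepting too, so the product for L(M) \ L(N) (M-component accepting, N-component rejecting) has no reachable accepting pair and the difference is empty.
Hence every string in L(M) is also in L(N).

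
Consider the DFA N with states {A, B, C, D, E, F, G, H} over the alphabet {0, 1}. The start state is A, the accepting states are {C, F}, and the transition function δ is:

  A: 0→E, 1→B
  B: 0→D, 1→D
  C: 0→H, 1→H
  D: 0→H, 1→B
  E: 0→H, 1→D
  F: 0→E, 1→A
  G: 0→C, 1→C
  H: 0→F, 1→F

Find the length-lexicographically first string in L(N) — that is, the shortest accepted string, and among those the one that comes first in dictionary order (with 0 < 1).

A breadth-first search from A reaches an accepting state first via the path A → E → H → F on input 000.
No string of length < 3 is accepted (BFS exhausts all shorter strings without reaching an accepting state), and 000 is the lexicographically least accepting string of length 3.

000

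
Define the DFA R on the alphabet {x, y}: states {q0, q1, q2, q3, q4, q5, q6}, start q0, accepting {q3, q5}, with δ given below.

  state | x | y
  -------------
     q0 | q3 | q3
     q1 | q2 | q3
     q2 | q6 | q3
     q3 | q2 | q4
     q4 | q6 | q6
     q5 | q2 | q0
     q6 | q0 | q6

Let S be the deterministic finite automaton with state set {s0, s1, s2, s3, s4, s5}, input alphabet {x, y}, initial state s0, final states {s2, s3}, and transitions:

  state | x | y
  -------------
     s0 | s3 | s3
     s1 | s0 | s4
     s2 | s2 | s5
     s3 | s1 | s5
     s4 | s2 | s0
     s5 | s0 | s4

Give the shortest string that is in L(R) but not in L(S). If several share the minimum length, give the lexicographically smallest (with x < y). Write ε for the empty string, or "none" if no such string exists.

The string xxy is accepted by R but not by S.
No shorter string lies in the difference, and xxy is the lexicographically first length-3 string in L(R) \ L(S).

xxy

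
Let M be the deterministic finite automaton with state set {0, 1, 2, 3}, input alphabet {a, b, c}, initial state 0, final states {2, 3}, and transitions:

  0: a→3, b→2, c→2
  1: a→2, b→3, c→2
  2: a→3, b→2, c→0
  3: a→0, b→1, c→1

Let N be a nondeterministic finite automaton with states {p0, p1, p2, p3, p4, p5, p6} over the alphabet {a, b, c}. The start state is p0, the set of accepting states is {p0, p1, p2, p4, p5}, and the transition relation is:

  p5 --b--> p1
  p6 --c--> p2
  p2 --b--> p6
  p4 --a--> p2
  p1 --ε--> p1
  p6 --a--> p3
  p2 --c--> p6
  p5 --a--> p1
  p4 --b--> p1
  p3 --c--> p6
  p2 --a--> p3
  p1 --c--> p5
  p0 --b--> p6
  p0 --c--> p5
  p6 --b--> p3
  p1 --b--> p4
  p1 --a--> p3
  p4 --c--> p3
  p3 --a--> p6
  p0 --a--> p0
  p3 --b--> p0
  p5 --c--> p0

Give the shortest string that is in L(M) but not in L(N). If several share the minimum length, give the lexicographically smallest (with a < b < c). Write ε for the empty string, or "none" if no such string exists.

The string b is accepted by M but not by N.
No shorter string lies in the difference, and b is the lexicographically first length-1 string in L(M) \ L(N).

b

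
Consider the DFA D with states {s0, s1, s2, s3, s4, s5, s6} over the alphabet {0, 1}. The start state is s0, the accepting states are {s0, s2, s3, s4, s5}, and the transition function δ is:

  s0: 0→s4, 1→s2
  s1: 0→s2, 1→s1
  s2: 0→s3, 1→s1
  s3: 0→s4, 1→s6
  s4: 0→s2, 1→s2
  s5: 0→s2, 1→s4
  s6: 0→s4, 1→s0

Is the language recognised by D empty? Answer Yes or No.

The empty string ε is accepted: the run s0 ends in the accepting state s0.
Since at least one string is accepted, L(D) is not empty.

No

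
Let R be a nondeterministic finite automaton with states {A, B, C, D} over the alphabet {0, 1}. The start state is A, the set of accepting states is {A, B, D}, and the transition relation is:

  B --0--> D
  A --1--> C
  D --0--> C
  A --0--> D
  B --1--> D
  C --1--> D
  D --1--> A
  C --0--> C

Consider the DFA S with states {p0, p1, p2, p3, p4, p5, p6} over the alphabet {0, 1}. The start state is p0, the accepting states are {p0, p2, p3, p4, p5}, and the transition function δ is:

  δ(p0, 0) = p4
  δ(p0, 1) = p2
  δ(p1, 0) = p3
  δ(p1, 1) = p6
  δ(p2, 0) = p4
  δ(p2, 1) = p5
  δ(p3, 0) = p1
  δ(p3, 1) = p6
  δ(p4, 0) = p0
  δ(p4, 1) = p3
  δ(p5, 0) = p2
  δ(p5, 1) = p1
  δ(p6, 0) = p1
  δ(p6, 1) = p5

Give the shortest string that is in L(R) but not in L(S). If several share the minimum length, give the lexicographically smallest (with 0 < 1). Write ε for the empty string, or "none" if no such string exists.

010

The string 010 is accepted by R but not by S.
No shorter string lies in the difference, and 010 is the lexicographically first length-3 string in L(R) \ L(S).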